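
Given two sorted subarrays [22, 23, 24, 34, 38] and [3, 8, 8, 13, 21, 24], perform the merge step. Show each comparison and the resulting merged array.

Merging process:

Compare 22 vs 3: take 3 from right. Merged: [3]
Compare 22 vs 8: take 8 from right. Merged: [3, 8]
Compare 22 vs 8: take 8 from right. Merged: [3, 8, 8]
Compare 22 vs 13: take 13 from right. Merged: [3, 8, 8, 13]
Compare 22 vs 21: take 21 from right. Merged: [3, 8, 8, 13, 21]
Compare 22 vs 24: take 22 from left. Merged: [3, 8, 8, 13, 21, 22]
Compare 23 vs 24: take 23 from left. Merged: [3, 8, 8, 13, 21, 22, 23]
Compare 24 vs 24: take 24 from left. Merged: [3, 8, 8, 13, 21, 22, 23, 24]
Compare 34 vs 24: take 24 from right. Merged: [3, 8, 8, 13, 21, 22, 23, 24, 24]
Append remaining from left: [34, 38]. Merged: [3, 8, 8, 13, 21, 22, 23, 24, 24, 34, 38]

Final merged array: [3, 8, 8, 13, 21, 22, 23, 24, 24, 34, 38]
Total comparisons: 9

The merged array is [3, 8, 8, 13, 21, 22, 23, 24, 24, 34, 38], requiring 9 comparisons. The merge step runs in O(n) time where n is the total number of elements.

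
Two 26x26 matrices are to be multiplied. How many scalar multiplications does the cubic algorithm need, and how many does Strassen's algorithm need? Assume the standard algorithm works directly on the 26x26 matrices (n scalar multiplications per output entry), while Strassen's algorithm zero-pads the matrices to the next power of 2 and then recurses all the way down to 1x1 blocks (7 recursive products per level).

Matrix multiplication for 26x26 matrices:

Strassen's algorithm requires power-of-2 dimensions. Pad 26x26 to 32x32 (next power of 2).

Standard algorithm: 26^3 = 17576 multiplications
Strassen's algorithm: 7^(log2(32)) = 7^5 = 16807 multiplications
Savings: 17576 - 16807 = 769 multiplications

Standard: 17576 multiplications (26^3). Strassen: 16807 multiplications (7^5, after padding to 32x32). Strassen reduces 8 recursive multiplications to 7 at each level.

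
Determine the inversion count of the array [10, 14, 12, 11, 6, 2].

Finding inversions in [10, 14, 12, 11, 6, 2]:

(0, 4): arr[0]=10 > arr[4]=6
(0, 5): arr[0]=10 > arr[5]=2
(1, 2): arr[1]=14 > arr[2]=12
(1, 3): arr[1]=14 > arr[3]=11
(1, 4): arr[1]=14 > arr[4]=6
(1, 5): arr[1]=14 > arr[5]=2
(2, 3): arr[2]=12 > arr[3]=11
(2, 4): arr[2]=12 > arr[4]=6
(2, 5): arr[2]=12 > arr[5]=2
(3, 4): arr[3]=11 > arr[4]=6
(3, 5): arr[3]=11 > arr[5]=2
(4, 5): arr[4]=6 > arr[5]=2

Total inversions: 12

The array has 12 inversion(s): (0,4), (0,5), (1,2), (1,3), (1,4), (1,5), (2,3), (2,4), (2,5), (3,4), (3,5), (4,5). Each pair (i,j) satisfies i < j and arr[i] > arr[j].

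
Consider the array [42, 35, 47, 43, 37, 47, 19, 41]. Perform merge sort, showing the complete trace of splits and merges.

Merge sort trace:

Split: [42, 35, 47, 43, 37, 47, 19, 41] -> [42, 35, 47, 43] and [37, 47, 19, 41]
  Split: [42, 35, 47, 43] -> [42, 35] and [47, 43]
    Split: [42, 35] -> [42] and [35]
    Merge: [42] + [35] -> [35, 42]
    Split: [47, 43] -> [47] and [43]
    Merge: [47] + [43] -> [43, 47]
  Merge: [35, 42] + [43, 47] -> [35, 42, 43, 47]
  Split: [37, 47, 19, 41] -> [37, 47] and [19, 41]
    Split: [37, 47] -> [37] and [47]
    Merge: [37] + [47] -> [37, 47]
    Split: [19, 41] -> [19] and [41]
    Merge: [19] + [41] -> [19, 41]
  Merge: [37, 47] + [19, 41] -> [19, 37, 41, 47]
Merge: [35, 42, 43, 47] + [19, 37, 41, 47] -> [19, 35, 37, 41, 42, 43, 47, 47]

Final sorted array: [19, 35, 37, 41, 42, 43, 47, 47]

The merge sort proceeds by recursively splitting the array and merging sorted halves.
After all merges, the sorted array is [19, 35, 37, 41, 42, 43, 47, 47].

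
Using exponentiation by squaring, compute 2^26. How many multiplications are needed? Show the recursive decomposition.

Computing 2^26 by squaring (build up from 2^1; each line after the first costs one multiplication):

2^1 = 2
2^2 = (2^1)^2 = 2^2 = 4
2^3 = 2 * 2^2 = 2 * 4 = 8
2^6 = (2^3)^2 = 8^2 = 64
2^12 = (2^6)^2 = 64^2 = 4096
2^13 = 2 * 2^12 = 2 * 4096 = 8192
2^26 = (2^13)^2 = 8192^2 = 67108864

Result: 67108864
Multiplications needed: 6 (6 lines after 2^1)

2^26 = 67108864. Using exponentiation by squaring, this requires 6 multiplications. The key idea: if the exponent is even, square the half-power; if odd, multiply by the base once.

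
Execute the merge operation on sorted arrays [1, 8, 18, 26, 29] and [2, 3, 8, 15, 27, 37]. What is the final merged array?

Merging process:

Compare 1 vs 2: take 1 from left. Merged: [1]
Compare 8 vs 2: take 2 from right. Merged: [1, 2]
Compare 8 vs 3: take 3 from right. Merged: [1, 2, 3]
Compare 8 vs 8: take 8 from left. Merged: [1, 2, 3, 8]
Compare 18 vs 8: take 8 from right. Merged: [1, 2, 3, 8, 8]
Compare 18 vs 15: take 15 from right. Merged: [1, 2, 3, 8, 8, 15]
Compare 18 vs 27: take 18 from left. Merged: [1, 2, 3, 8, 8, 15, 18]
Compare 26 vs 27: take 26 from left. Merged: [1, 2, 3, 8, 8, 15, 18, 26]
Compare 29 vs 27: take 27 from right. Merged: [1, 2, 3, 8, 8, 15, 18, 26, 27]
Compare 29 vs 37: take 29 from left. Merged: [1, 2, 3, 8, 8, 15, 18, 26, 27, 29]
Append remaining from right: [37]. Merged: [1, 2, 3, 8, 8, 15, 18, 26, 27, 29, 37]

Final merged array: [1, 2, 3, 8, 8, 15, 18, 26, 27, 29, 37]
Total comparisons: 10

The merged array is [1, 2, 3, 8, 8, 15, 18, 26, 27, 29, 37], requiring 10 comparisons. The merge step runs in O(n) time where n is the total number of elements.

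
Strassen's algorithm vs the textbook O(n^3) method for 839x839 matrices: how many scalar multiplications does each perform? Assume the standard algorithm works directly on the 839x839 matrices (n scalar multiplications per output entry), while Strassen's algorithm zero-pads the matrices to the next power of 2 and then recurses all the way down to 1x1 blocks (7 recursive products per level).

Matrix multiplication for 839x839 matrices:

Strassen's algorithm requires power-of-2 dimensions. Pad 839x839 to 1024x1024 (next power of 2).

Standard algorithm: 839^3 = 590589719 multiplications
Strassen's algorithm: 7^(log2(1024)) = 7^10 = 282475249 multiplications
Savings: 590589719 - 282475249 = 308114470 multiplications

Standard: 590589719 multiplications (839^3). Strassen: 282475249 multiplications (7^10, after padding to 1024x1024). Strassen reduces 8 recursive multiplications to 7 at each level.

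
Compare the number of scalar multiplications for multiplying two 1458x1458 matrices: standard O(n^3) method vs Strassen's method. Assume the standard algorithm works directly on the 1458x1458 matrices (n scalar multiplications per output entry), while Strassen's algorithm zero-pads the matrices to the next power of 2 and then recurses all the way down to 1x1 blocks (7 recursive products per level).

Matrix multiplication for 1458x1458 matrices:

Strassen's algorithm requires power-of-2 dimensions. Pad 1458x1458 to 2048x2048 (next power of 2).

Standard algorithm: 1458^3 = 3099363912 multiplications
Strassen's algorithm: 7^(log2(2048)) = 7^11 = 1977326743 multiplications
Savings: 3099363912 - 1977326743 = 1122037169 multiplications

Standard: 3099363912 multiplications (1458^3). Strassen: 1977326743 multiplications (7^11, after padding to 2048x2048). Strassen reduces 8 recursive multiplications to 7 at each level.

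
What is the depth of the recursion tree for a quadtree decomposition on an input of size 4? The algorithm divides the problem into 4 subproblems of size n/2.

For divide and conquer with division factor 2:

Problem sizes at each level:
Level 0: 4
Level 1: 2
Level 2: 1

The root is level 0 and the size-1 base case is level 2 (the tree spans levels 0 through 2, i.e. 3 levels counting the root), so the depth is the number of divisions: log_2(4) = 2

The recursion tree depth is log_2(4) = 2. At each level, the problem size is divided by 2, so it takes 2 divisions to reduce to a base case of size 1. The algorithm makes 4 recursive calls at each level.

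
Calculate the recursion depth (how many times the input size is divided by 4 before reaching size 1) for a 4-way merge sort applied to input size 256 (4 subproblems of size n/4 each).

For divide and conquer with division factor 4:

Problem sizes at each level:
Level 0: 256
Level 1: 64
Level 2: 16
Level 3: 4
Level 4: 1

The root is level 0 and the size-1 base case is level 4 (the tree spans levels 0 through 4, i.e. 5 levels counting the root), so the depth is the number of divisions: log_4(256) = 4

The recursion tree depth is log_4(256) = 4. At each level, the problem size is divided by 4, so it takes 4 divisions to reduce to a base case of size 1. The algorithm makes 4 recursive calls at each level.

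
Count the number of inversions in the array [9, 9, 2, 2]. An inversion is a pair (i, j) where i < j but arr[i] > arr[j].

Finding inversions in [9, 9, 2, 2]:

(0, 2): arr[0]=9 > arr[2]=2
(0, 3): arr[0]=9 > arr[3]=2
(1, 2): arr[1]=9 > arr[2]=2
(1, 3): arr[1]=9 > arr[3]=2

Total inversions: 4

The array has 4 inversion(s): (0,2), (0,3), (1,2), (1,3). Each pair (i,j) satisfies i < j and arr[i] > arr[j].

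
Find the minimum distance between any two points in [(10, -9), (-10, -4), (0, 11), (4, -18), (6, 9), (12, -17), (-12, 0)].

Computing all pairwise distances among 7 points:

d((10, -9), (-10, -4)) = 20.6155
d((10, -9), (0, 11)) = 22.3607
d((10, -9), (4, -18)) = 10.8167
d((10, -9), (6, 9)) = 18.4391
d((10, -9), (12, -17)) = 8.2462
d((10, -9), (-12, 0)) = 23.7697
d((-10, -4), (0, 11)) = 18.0278
d((-10, -4), (4, -18)) = 19.799
d((-10, -4), (6, 9)) = 20.6155
d((-10, -4), (12, -17)) = 25.5539
d((-10, -4), (-12, 0)) = 4.4721 <-- minimum
d((0, 11), (4, -18)) = 29.2746
d((0, 11), (6, 9)) = 6.3246
d((0, 11), (12, -17)) = 30.4631
d((0, 11), (-12, 0)) = 16.2788
d((4, -18), (6, 9)) = 27.074
d((4, -18), (12, -17)) = 8.0623
d((4, -18), (-12, 0)) = 24.0832
d((6, 9), (12, -17)) = 26.6833
d((6, 9), (-12, 0)) = 20.1246
d((12, -17), (-12, 0)) = 29.4109

Closest pair: (-10, -4) and (-12, 0) with distance 4.4721

The closest pair is (-10, -4) and (-12, 0) with Euclidean distance 4.4721. For 7 points, brute-force pairwise comparison is shown above. For large n, the divide-and-conquer algorithm (sort by x, recurse on halves, check the dividing strip) achieves O(n log n).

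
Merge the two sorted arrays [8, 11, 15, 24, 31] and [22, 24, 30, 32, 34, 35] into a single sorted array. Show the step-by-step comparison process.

Merging process:

Compare 8 vs 22: take 8 from left. Merged: [8]
Compare 11 vs 22: take 11 from left. Merged: [8, 11]
Compare 15 vs 22: take 15 from left. Merged: [8, 11, 15]
Compare 24 vs 22: take 22 from right. Merged: [8, 11, 15, 22]
Compare 24 vs 24: take 24 from left. Merged: [8, 11, 15, 22, 24]
Compare 31 vs 24: take 24 from right. Merged: [8, 11, 15, 22, 24, 24]
Compare 31 vs 30: take 30 from right. Merged: [8, 11, 15, 22, 24, 24, 30]
Compare 31 vs 32: take 31 from left. Merged: [8, 11, 15, 22, 24, 24, 30, 31]
Append remaining from right: [32, 34, 35]. Merged: [8, 11, 15, 22, 24, 24, 30, 31, 32, 34, 35]

Final merged array: [8, 11, 15, 22, 24, 24, 30, 31, 32, 34, 35]
Total comparisons: 8

The merged array is [8, 11, 15, 22, 24, 24, 30, 31, 32, 34, 35], requiring 8 comparisons. The merge step runs in O(n) time where n is the total number of elements.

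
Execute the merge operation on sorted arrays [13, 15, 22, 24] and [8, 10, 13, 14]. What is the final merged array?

Merging process:

Compare 13 vs 8: take 8 from right. Merged: [8]
Compare 13 vs 10: take 10 from right. Merged: [8, 10]
Compare 13 vs 13: take 13 from left. Merged: [8, 10, 13]
Compare 15 vs 13: take 13 from right. Merged: [8, 10, 13, 13]
Compare 15 vs 14: take 14 from right. Merged: [8, 10, 13, 13, 14]
Append remaining from left: [15, 22, 24]. Merged: [8, 10, 13, 13, 14, 15, 22, 24]

Final merged array: [8, 10, 13, 13, 14, 15, 22, 24]
Total comparisons: 5

The merged array is [8, 10, 13, 13, 14, 15, 22, 24], requiring 5 comparisons. The merge step runs in O(n) time where n is the total number of elements.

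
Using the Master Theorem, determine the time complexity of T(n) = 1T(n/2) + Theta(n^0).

Master Theorem for T(n) = 1T(n/2) + O(n^0):

a = 1, b = 2, c = 0
log_b(a) = log_2(1) = 0.0000

Case 2: c = 0 = log_2(1) = 0.0000
T(n) = O(n^0 log n) = O(log n)

For T(n) = 1T(n/2) + O(n^0): log_2(1) = 0.0000. This is Case 2 of the Master Theorem (c = log_b(a), equal work at all levels), giving O(log n).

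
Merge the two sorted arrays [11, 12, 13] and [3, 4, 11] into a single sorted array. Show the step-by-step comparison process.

Merging process:

Compare 11 vs 3: take 3 from right. Merged: [3]
Compare 11 vs 4: take 4 from right. Merged: [3, 4]
Compare 11 vs 11: take 11 from left. Merged: [3, 4, 11]
Compare 12 vs 11: take 11 from right. Merged: [3, 4, 11, 11]
Append remaining from left: [12, 13]. Merged: [3, 4, 11, 11, 12, 13]

Final merged array: [3, 4, 11, 11, 12, 13]
Total comparisons: 4

The merged array is [3, 4, 11, 11, 12, 13], requiring 4 comparisons. The merge step runs in O(n) time where n is the total number of elements.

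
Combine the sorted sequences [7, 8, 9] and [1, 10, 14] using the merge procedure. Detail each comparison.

Merging process:

Compare 7 vs 1: take 1 from right. Merged: [1]
Compare 7 vs 10: take 7 from left. Merged: [1, 7]
Compare 8 vs 10: take 8 from left. Merged: [1, 7, 8]
Compare 9 vs 10: take 9 from left. Merged: [1, 7, 8, 9]
Append remaining from right: [10, 14]. Merged: [1, 7, 8, 9, 10, 14]

Final merged array: [1, 7, 8, 9, 10, 14]
Total comparisons: 4

The merged array is [1, 7, 8, 9, 10, 14], requiring 4 comparisons. The merge step runs in O(n) time where n is the total number of elements.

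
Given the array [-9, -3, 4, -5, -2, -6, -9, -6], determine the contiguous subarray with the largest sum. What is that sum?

Using Kadane's algorithm on [-9, -3, 4, -5, -2, -6, -9, -6]:

Scanning through the array:
Position 1 (value -3): max_ending_here = -3, max_so_far = -3
Position 2 (value 4): max_ending_here = 4, max_so_far = 4
Position 3 (value -5): max_ending_here = -1, max_so_far = 4
Position 4 (value -2): max_ending_here = -2, max_so_far = 4
Position 5 (value -6): max_ending_here = -6, max_so_far = 4
Position 6 (value -9): max_ending_here = -9, max_so_far = 4
Position 7 (value -6): max_ending_here = -6, max_so_far = 4

Maximum subarray: [4]
Maximum sum: 4

The maximum subarray is [4] with sum 4. This subarray runs from index 2 to index 2.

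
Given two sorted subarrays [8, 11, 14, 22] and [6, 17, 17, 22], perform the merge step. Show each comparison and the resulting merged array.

Merging process:

Compare 8 vs 6: take 6 from right. Merged: [6]
Compare 8 vs 17: take 8 from left. Merged: [6, 8]
Compare 11 vs 17: take 11 from left. Merged: [6, 8, 11]
Compare 14 vs 17: take 14 from left. Merged: [6, 8, 11, 14]
Compare 22 vs 17: take 17 from right. Merged: [6, 8, 11, 14, 17]
Compare 22 vs 17: take 17 from right. Merged: [6, 8, 11, 14, 17, 17]
Compare 22 vs 22: take 22 from left. Merged: [6, 8, 11, 14, 17, 17, 22]
Append remaining from right: [22]. Merged: [6, 8, 11, 14, 17, 17, 22, 22]

Final merged array: [6, 8, 11, 14, 17, 17, 22, 22]
Total comparisons: 7

The merged array is [6, 8, 11, 14, 17, 17, 22, 22], requiring 7 comparisons. The merge step runs in O(n) time where n is the total number of elements.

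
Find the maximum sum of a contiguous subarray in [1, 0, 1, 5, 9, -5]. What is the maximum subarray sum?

Using Kadane's algorithm on [1, 0, 1, 5, 9, -5]:

Scanning through the array:
Position 1 (value 0): max_ending_here = 1, max_so_far = 1
Position 2 (value 1): max_ending_here = 2, max_so_far = 2
Position 3 (value 5): max_ending_here = 7, max_so_far = 7
Position 4 (value 9): max_ending_here = 16, max_so_far = 16
Position 5 (value -5): max_ending_here = 11, max_so_far = 16

Maximum subarray: [1, 0, 1, 5, 9]
Maximum sum: 16

The maximum subarray is [1, 0, 1, 5, 9] with sum 16. This subarray runs from index 0 to index 4.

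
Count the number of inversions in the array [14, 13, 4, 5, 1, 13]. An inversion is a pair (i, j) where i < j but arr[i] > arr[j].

Finding inversions in [14, 13, 4, 5, 1, 13]:

(0, 1): arr[0]=14 > arr[1]=13
(0, 2): arr[0]=14 > arr[2]=4
(0, 3): arr[0]=14 > arr[3]=5
(0, 4): arr[0]=14 > arr[4]=1
(0, 5): arr[0]=14 > arr[5]=13
(1, 2): arr[1]=13 > arr[2]=4
(1, 3): arr[1]=13 > arr[3]=5
(1, 4): arr[1]=13 > arr[4]=1
(2, 4): arr[2]=4 > arr[4]=1
(3, 4): arr[3]=5 > arr[4]=1

Total inversions: 10

The array has 10 inversion(s): (0,1), (0,2), (0,3), (0,4), (0,5), (1,2), (1,3), (1,4), (2,4), (3,4). Each pair (i,j) satisfies i < j and arr[i] > arr[j].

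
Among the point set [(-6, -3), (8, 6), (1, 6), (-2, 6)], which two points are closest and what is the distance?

Computing all pairwise distances among 4 points:

d((-6, -3), (8, 6)) = 16.6433
d((-6, -3), (1, 6)) = 11.4018
d((-6, -3), (-2, 6)) = 9.8489
d((8, 6), (1, 6)) = 7.0
d((8, 6), (-2, 6)) = 10.0
d((1, 6), (-2, 6)) = 3.0 <-- minimum

Closest pair: (1, 6) and (-2, 6) with distance 3.0

The closest pair is (1, 6) and (-2, 6) with Euclidean distance 3.0. For 4 points, brute-force pairwise comparison is shown above. For large n, the divide-and-conquer algorithm (sort by x, recurse on halves, check the dividing strip) achieves O(n log n).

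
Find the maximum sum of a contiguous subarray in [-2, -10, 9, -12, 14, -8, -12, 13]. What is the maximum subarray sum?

Using Kadane's algorithm on [-2, -10, 9, -12, 14, -8, -12, 13]:

Scanning through the array:
Position 1 (value -10): max_ending_here = -10, max_so_far = -2
Position 2 (value 9): max_ending_here = 9, max_so_far = 9
Position 3 (value -12): max_ending_here = -3, max_so_far = 9
Position 4 (value 14): max_ending_here = 14, max_so_far = 14
Position 5 (value -8): max_ending_here = 6, max_so_far = 14
Position 6 (value -12): max_ending_here = -6, max_so_far = 14
Position 7 (value 13): max_ending_here = 13, max_so_far = 14

Maximum subarray: [14]
Maximum sum: 14

The maximum subarray is [14] with sum 14. This subarray runs from index 4 to index 4.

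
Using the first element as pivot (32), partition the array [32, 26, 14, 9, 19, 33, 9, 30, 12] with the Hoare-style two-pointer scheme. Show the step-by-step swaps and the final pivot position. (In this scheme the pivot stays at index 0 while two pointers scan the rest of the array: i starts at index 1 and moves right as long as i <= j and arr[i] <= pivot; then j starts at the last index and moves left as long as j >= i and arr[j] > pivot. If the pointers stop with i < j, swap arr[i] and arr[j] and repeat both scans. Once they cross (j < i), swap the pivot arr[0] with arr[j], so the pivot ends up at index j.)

Hoare-style two-pointer partition with pivot = 32:

Initial array: [32, 26, 14, 9, 19, 33, 9, 30, 12]

Pointers start at i = 1, j = 8.
i stops at index 5 (arr[5]=33 > 32), j stops at index 8 (arr[8]=12 <= 32): swap arr[5] and arr[8], array becomes [32, 26, 14, 9, 19, 12, 9, 30, 33]
i ends at 8, j ends at 7: the pointers have crossed (j < i), so scanning stops.

Swap pivot arr[0] with arr[7] to place pivot at position 7: [30, 26, 14, 9, 19, 12, 9, 32, 33]
Pivot position: 7

After partitioning with pivot 32, the array becomes [30, 26, 14, 9, 19, 12, 9, 32, 33]. The pivot is placed at index 7. All elements to the left of the pivot are <= 32, and all elements to the right are > 32.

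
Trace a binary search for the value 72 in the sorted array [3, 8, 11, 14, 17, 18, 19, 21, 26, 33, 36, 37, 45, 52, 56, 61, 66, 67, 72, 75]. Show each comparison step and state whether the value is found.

Binary search for 72 in [3, 8, 11, 14, 17, 18, 19, 21, 26, 33, 36, 37, 45, 52, 56, 61, 66, 67, 72, 75]:

lo=0, hi=19, mid=9, arr[mid]=33 -> 33 < 72, search right half
lo=10, hi=19, mid=14, arr[mid]=56 -> 56 < 72, search right half
lo=15, hi=19, mid=17, arr[mid]=67 -> 67 < 72, search right half
lo=18, hi=19, mid=18, arr[mid]=72 -> Found target at index 18!

Binary search finds 72 at index 18 after 4 comparisons. The search repeatedly halves the search space by comparing with the middle element.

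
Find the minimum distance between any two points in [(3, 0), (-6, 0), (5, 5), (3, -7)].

Computing all pairwise distances among 4 points:

d((3, 0), (-6, 0)) = 9.0
d((3, 0), (5, 5)) = 5.3852 <-- minimum
d((3, 0), (3, -7)) = 7.0
d((-6, 0), (5, 5)) = 12.083
d((-6, 0), (3, -7)) = 11.4018
d((5, 5), (3, -7)) = 12.1655

Closest pair: (3, 0) and (5, 5) with distance 5.3852

The closest pair is (3, 0) and (5, 5) with Euclidean distance 5.3852. For 4 points, brute-force pairwise comparison is shown above. For large n, the divide-and-conquer algorithm (sort by x, recurse on halves, check the dividing strip) achieves O(n log n).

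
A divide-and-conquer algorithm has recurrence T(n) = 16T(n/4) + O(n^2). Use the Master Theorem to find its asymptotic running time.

Master Theorem for T(n) = 16T(n/4) + O(n^2):

a = 16, b = 4, c = 2
log_b(a) = log_4(16) = 2.0000

Case 2: c = 2 = log_4(16) = 2.0000
T(n) = O(n^2 log n) = O(n^2 log n)

For T(n) = 16T(n/4) + O(n^2): log_4(16) = 2.0000. This is Case 2 of the Master Theorem (c = log_b(a), equal work at all levels), giving O(n^2 log n).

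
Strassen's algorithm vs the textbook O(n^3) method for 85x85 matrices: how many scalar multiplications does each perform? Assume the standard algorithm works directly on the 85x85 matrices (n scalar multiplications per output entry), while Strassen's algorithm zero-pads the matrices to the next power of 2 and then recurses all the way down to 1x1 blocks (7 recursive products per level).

Matrix multiplication for 85x85 matrices:

Strassen's algorithm requires power-of-2 dimensions. Pad 85x85 to 128x128 (next power of 2).

Standard algorithm: 85^3 = 614125 multiplications
Strassen's algorithm: 7^(log2(128)) = 7^7 = 823543 multiplications
Difference: 614125 - 823543 = -209418 (Strassen uses MORE here due to padding overhead — for small or just-over-power-of-2 n, padding can outweigh the per-level savings)

Standard: 614125 multiplications (85^3). Strassen: 823543 multiplications (7^7, after padding to 128x128). Strassen reduces 8 recursive multiplications to 7 at each level.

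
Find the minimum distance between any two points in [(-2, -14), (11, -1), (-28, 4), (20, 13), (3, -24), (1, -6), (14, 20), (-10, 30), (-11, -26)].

Computing all pairwise distances among 9 points:

d((-2, -14), (11, -1)) = 18.3848
d((-2, -14), (-28, 4)) = 31.6228
d((-2, -14), (20, 13)) = 34.8281
d((-2, -14), (3, -24)) = 11.1803
d((-2, -14), (1, -6)) = 8.544 <-- minimum
d((-2, -14), (14, 20)) = 37.5766
d((-2, -14), (-10, 30)) = 44.7214
d((-2, -14), (-11, -26)) = 15.0
d((11, -1), (-28, 4)) = 39.3192
d((11, -1), (20, 13)) = 16.6433
d((11, -1), (3, -24)) = 24.3516
d((11, -1), (1, -6)) = 11.1803
d((11, -1), (14, 20)) = 21.2132
d((11, -1), (-10, 30)) = 37.4433
d((11, -1), (-11, -26)) = 33.3017
d((-28, 4), (20, 13)) = 48.8365
d((-28, 4), (3, -24)) = 41.7732
d((-28, 4), (1, -6)) = 30.6757
d((-28, 4), (14, 20)) = 44.9444
d((-28, 4), (-10, 30)) = 31.6228
d((-28, 4), (-11, -26)) = 34.4819
d((20, 13), (3, -24)) = 40.7185
d((20, 13), (1, -6)) = 26.8701
d((20, 13), (14, 20)) = 9.2195
d((20, 13), (-10, 30)) = 34.4819
d((20, 13), (-11, -26)) = 49.8197
d((3, -24), (1, -6)) = 18.1108
d((3, -24), (14, 20)) = 45.3542
d((3, -24), (-10, 30)) = 55.5428
d((3, -24), (-11, -26)) = 14.1421
d((1, -6), (14, 20)) = 29.0689
d((1, -6), (-10, 30)) = 37.6431
d((1, -6), (-11, -26)) = 23.3238
d((14, 20), (-10, 30)) = 26.0
d((14, 20), (-11, -26)) = 52.3546
d((-10, 30), (-11, -26)) = 56.0089

Closest pair: (-2, -14) and (1, -6) with distance 8.544

The closest pair is (-2, -14) and (1, -6) with Euclidean distance 8.544. For 9 points, brute-force pairwise comparison is shown above. For large n, the divide-and-conquer algorithm (sort by x, recurse on halves, check the dividing strip) achieves O(n log n).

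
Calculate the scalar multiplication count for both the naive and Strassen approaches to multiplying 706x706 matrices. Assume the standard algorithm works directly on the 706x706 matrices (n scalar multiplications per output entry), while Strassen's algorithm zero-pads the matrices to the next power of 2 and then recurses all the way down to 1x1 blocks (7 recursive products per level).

Matrix multiplication for 706x706 matrices:

Strassen's algorithm requires power-of-2 dimensions. Pad 706x706 to 1024x1024 (next power of 2).

Standard algorithm: 706^3 = 351895816 multiplications
Strassen's algorithm: 7^(log2(1024)) = 7^10 = 282475249 multiplications
Savings: 351895816 - 282475249 = 69420567 multiplications

Standard: 351895816 multiplications (706^3). Strassen: 282475249 multiplications (7^10, after padding to 1024x1024). Strassen reduces 8 recursive multiplications to 7 at each level.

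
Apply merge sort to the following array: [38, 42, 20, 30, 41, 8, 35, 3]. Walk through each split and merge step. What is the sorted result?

Merge sort trace:

Split: [38, 42, 20, 30, 41, 8, 35, 3] -> [38, 42, 20, 30] and [41, 8, 35, 3]
  Split: [38, 42, 20, 30] -> [38, 42] and [20, 30]
    Split: [38, 42] -> [38] and [42]
    Merge: [38] + [42] -> [38, 42]
    Split: [20, 30] -> [20] and [30]
    Merge: [20] + [30] -> [20, 30]
  Merge: [38, 42] + [20, 30] -> [20, 30, 38, 42]
  Split: [41, 8, 35, 3] -> [41, 8] and [35, 3]
    Split: [41, 8] -> [41] and [8]
    Merge: [41] + [8] -> [8, 41]
    Split: [35, 3] -> [35] and [3]
    Merge: [35] + [3] -> [3, 35]
  Merge: [8, 41] + [3, 35] -> [3, 8, 35, 41]
Merge: [20, 30, 38, 42] + [3, 8, 35, 41] -> [3, 8, 20, 30, 35, 38, 41, 42]

Final sorted array: [3, 8, 20, 30, 35, 38, 41, 42]

The merge sort proceeds by recursively splitting the array and merging sorted halves.
After all merges, the sorted array is [3, 8, 20, 30, 35, 38, 41, 42].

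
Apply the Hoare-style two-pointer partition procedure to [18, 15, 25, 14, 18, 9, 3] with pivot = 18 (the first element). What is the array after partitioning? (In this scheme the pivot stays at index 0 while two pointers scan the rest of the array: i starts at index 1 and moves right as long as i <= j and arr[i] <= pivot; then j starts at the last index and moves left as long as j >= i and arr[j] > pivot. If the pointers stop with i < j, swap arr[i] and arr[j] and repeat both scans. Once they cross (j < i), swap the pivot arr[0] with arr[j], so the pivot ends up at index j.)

Hoare-style two-pointer partition with pivot = 18:

Initial array: [18, 15, 25, 14, 18, 9, 3]

Pointers start at i = 1, j = 6.
i stops at index 2 (arr[2]=25 > 18), j stops at index 6 (arr[6]=3 <= 18): swap arr[2] and arr[6], array becomes [18, 15, 3, 14, 18, 9, 25]
i ends at 6, j ends at 5: the pointers have crossed (j < i), so scanning stops.

Swap pivot arr[0] with arr[5] to place pivot at position 5: [9, 15, 3, 14, 18, 18, 25]
Pivot position: 5

After partitioning with pivot 18, the array becomes [9, 15, 3, 14, 18, 18, 25]. The pivot is placed at index 5. All elements to the left of the pivot are <= 18, and all elements to the right are > 18.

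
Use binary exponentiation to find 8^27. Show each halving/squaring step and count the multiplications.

Computing 8^27 by squaring (build up from 8^1; each line after the first costs one multiplication):

8^1 = 8
8^2 = (8^1)^2 = 8^2 = 64
8^3 = 8 * 8^2 = 8 * 64 = 512
8^6 = (8^3)^2 = 512^2 = 262144
8^12 = (8^6)^2 = 262144^2 = 68719476736
8^13 = 8 * 8^12 = 8 * 68719476736 = 549755813888
8^26 = (8^13)^2 = 549755813888^2 = 302231454903657293676544
8^27 = 8 * 8^26 = 8 * 302231454903657293676544 = 2417851639229258349412352

Result: 2417851639229258349412352
Multiplications needed: 7 (7 lines after 8^1)

8^27 = 2417851639229258349412352. Using exponentiation by squaring, this requires 7 multiplications. The key idea: if the exponent is even, square the half-power; if odd, multiply by the base once.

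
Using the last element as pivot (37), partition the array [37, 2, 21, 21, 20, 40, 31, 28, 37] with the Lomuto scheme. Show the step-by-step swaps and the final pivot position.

Lomuto partition with pivot = 37:

Initial array: [37, 2, 21, 21, 20, 40, 31, 28, 37]

arr[0]=37 <= 37: swap with position 0, array becomes [37, 2, 21, 21, 20, 40, 31, 28, 37]
arr[1]=2 <= 37: swap with position 1, array becomes [37, 2, 21, 21, 20, 40, 31, 28, 37]
arr[2]=21 <= 37: swap with position 2, array becomes [37, 2, 21, 21, 20, 40, 31, 28, 37]
arr[3]=21 <= 37: swap with position 3, array becomes [37, 2, 21, 21, 20, 40, 31, 28, 37]
arr[4]=20 <= 37: swap with position 4, array becomes [37, 2, 21, 21, 20, 40, 31, 28, 37]
arr[5]=40 > 37: no swap
arr[6]=31 <= 37: swap with position 5, array becomes [37, 2, 21, 21, 20, 31, 40, 28, 37]
arr[7]=28 <= 37: swap with position 6, array becomes [37, 2, 21, 21, 20, 31, 28, 40, 37]

Place pivot at position 7: [37, 2, 21, 21, 20, 31, 28, 37, 40]
Pivot position: 7

After partitioning with pivot 37, the array becomes [37, 2, 21, 21, 20, 31, 28, 37, 40]. The pivot is placed at index 7. All elements to the left of the pivot are <= 37, and all elements to the right are > 37.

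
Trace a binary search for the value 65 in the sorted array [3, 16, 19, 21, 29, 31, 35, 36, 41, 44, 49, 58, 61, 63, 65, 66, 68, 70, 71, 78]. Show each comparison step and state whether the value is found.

Binary search for 65 in [3, 16, 19, 21, 29, 31, 35, 36, 41, 44, 49, 58, 61, 63, 65, 66, 68, 70, 71, 78]:

lo=0, hi=19, mid=9, arr[mid]=44 -> 44 < 65, search right half
lo=10, hi=19, mid=14, arr[mid]=65 -> Found target at index 14!

Binary search finds 65 at index 14 after 2 comparisons. The search repeatedly halves the search space by comparing with the middle element.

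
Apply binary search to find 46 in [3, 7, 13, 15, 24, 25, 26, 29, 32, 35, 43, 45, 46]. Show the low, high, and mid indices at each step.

Binary search for 46 in [3, 7, 13, 15, 24, 25, 26, 29, 32, 35, 43, 45, 46]:

lo=0, hi=12, mid=6, arr[mid]=26 -> 26 < 46, search right half
lo=7, hi=12, mid=9, arr[mid]=35 -> 35 < 46, search right half
lo=10, hi=12, mid=11, arr[mid]=45 -> 45 < 46, search right half
lo=12, hi=12, mid=12, arr[mid]=46 -> Found target at index 12!

Binary search finds 46 at index 12 after 4 comparisons. The search repeatedly halves the search space by comparing with the middle element.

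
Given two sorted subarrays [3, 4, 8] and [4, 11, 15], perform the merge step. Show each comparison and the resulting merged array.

Merging process:

Compare 3 vs 4: take 3 from left. Merged: [3]
Compare 4 vs 4: take 4 from left. Merged: [3, 4]
Compare 8 vs 4: take 4 from right. Merged: [3, 4, 4]
Compare 8 vs 11: take 8 from left. Merged: [3, 4, 4, 8]
Append remaining from right: [11, 15]. Merged: [3, 4, 4, 8, 11, 15]

Final merged array: [3, 4, 4, 8, 11, 15]
Total comparisons: 4

The merged array is [3, 4, 4, 8, 11, 15], requiring 4 comparisons. The merge step runs in O(n) time where n is the total number of elements.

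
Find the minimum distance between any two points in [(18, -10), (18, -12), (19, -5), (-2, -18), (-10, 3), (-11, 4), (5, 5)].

Computing all pairwise distances among 7 points:

d((18, -10), (18, -12)) = 2.0
d((18, -10), (19, -5)) = 5.099
d((18, -10), (-2, -18)) = 21.5407
d((18, -10), (-10, 3)) = 30.8707
d((18, -10), (-11, 4)) = 32.2025
d((18, -10), (5, 5)) = 19.8494
d((18, -12), (19, -5)) = 7.0711
d((18, -12), (-2, -18)) = 20.8806
d((18, -12), (-10, 3)) = 31.7648
d((18, -12), (-11, 4)) = 33.121
d((18, -12), (5, 5)) = 21.4009
d((19, -5), (-2, -18)) = 24.6982
d((19, -5), (-10, 3)) = 30.0832
d((19, -5), (-11, 4)) = 31.3209
d((19, -5), (5, 5)) = 17.2047
d((-2, -18), (-10, 3)) = 22.4722
d((-2, -18), (-11, 4)) = 23.7697
d((-2, -18), (5, 5)) = 24.0416
d((-10, 3), (-11, 4)) = 1.4142 <-- minimum
d((-10, 3), (5, 5)) = 15.1327
d((-11, 4), (5, 5)) = 16.0312

Closest pair: (-10, 3) and (-11, 4) with distance 1.4142

The closest pair is (-10, 3) and (-11, 4) with Euclidean distance 1.4142. For 7 points, brute-force pairwise comparison is shown above. For large n, the divide-and-conquer algorithm (sort by x, recurse on halves, check the dividing strip) achieves O(n log n).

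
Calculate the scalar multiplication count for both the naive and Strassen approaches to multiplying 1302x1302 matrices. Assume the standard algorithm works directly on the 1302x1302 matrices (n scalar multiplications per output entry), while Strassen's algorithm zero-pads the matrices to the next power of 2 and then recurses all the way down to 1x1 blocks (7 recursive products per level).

Matrix multiplication for 1302x1302 matrices:

Strassen's algorithm requires power-of-2 dimensions. Pad 1302x1302 to 2048x2048 (next power of 2).

Standard algorithm: 1302^3 = 2207155608 multiplications
Strassen's algorithm: 7^(log2(2048)) = 7^11 = 1977326743 multiplications
Savings: 2207155608 - 1977326743 = 229828865 multiplications

Standard: 2207155608 multiplications (1302^3). Strassen: 1977326743 multiplications (7^11, after padding to 2048x2048). Strassen reduces 8 recursive multiplications to 7 at each level.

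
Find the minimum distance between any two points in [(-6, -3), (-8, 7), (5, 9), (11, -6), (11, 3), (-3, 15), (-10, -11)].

Computing all pairwise distances among 7 points:

d((-6, -3), (-8, 7)) = 10.198
d((-6, -3), (5, 9)) = 16.2788
d((-6, -3), (11, -6)) = 17.2627
d((-6, -3), (11, 3)) = 18.0278
d((-6, -3), (-3, 15)) = 18.2483
d((-6, -3), (-10, -11)) = 8.9443
d((-8, 7), (5, 9)) = 13.1529
d((-8, 7), (11, -6)) = 23.0217
d((-8, 7), (11, 3)) = 19.4165
d((-8, 7), (-3, 15)) = 9.434
d((-8, 7), (-10, -11)) = 18.1108
d((5, 9), (11, -6)) = 16.1555
d((5, 9), (11, 3)) = 8.4853 <-- minimum
d((5, 9), (-3, 15)) = 10.0
d((5, 9), (-10, -11)) = 25.0
d((11, -6), (11, 3)) = 9.0
d((11, -6), (-3, 15)) = 25.2389
d((11, -6), (-10, -11)) = 21.587
d((11, 3), (-3, 15)) = 18.4391
d((11, 3), (-10, -11)) = 25.2389
d((-3, 15), (-10, -11)) = 26.9258

Closest pair: (5, 9) and (11, 3) with distance 8.4853

The closest pair is (5, 9) and (11, 3) with Euclidean distance 8.4853. For 7 points, brute-force pairwise comparison is shown above. For large n, the divide-and-conquer algorithm (sort by x, recurse on halves, check the dividing strip) achieves O(n log n).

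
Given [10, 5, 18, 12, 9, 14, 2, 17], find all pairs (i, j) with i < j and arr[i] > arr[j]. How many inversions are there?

Finding inversions in [10, 5, 18, 12, 9, 14, 2, 17]:

(0, 1): arr[0]=10 > arr[1]=5
(0, 4): arr[0]=10 > arr[4]=9
(0, 6): arr[0]=10 > arr[6]=2
(1, 6): arr[1]=5 > arr[6]=2
(2, 3): arr[2]=18 > arr[3]=12
(2, 4): arr[2]=18 > arr[4]=9
(2, 5): arr[2]=18 > arr[5]=14
(2, 6): arr[2]=18 > arr[6]=2
(2, 7): arr[2]=18 > arr[7]=17
(3, 4): arr[3]=12 > arr[4]=9
(3, 6): arr[3]=12 > arr[6]=2
(4, 6): arr[4]=9 > arr[6]=2
(5, 6): arr[5]=14 > arr[6]=2

Total inversions: 13

The array has 13 inversion(s): (0,1), (0,4), (0,6), (1,6), (2,3), (2,4), (2,5), (2,6), (2,7), (3,4), (3,6), (4,6), (5,6). Each pair (i,j) satisfies i < j and arr[i] > arr[j].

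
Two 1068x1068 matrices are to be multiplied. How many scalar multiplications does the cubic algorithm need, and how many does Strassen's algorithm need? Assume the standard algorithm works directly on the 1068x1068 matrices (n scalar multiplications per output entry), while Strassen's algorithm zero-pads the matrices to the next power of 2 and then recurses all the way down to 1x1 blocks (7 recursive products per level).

Matrix multiplication for 1068x1068 matrices:

Strassen's algorithm requires power-of-2 dimensions. Pad 1068x1068 to 2048x2048 (next power of 2).

Standard algorithm: 1068^3 = 1218186432 multiplications
Strassen's algorithm: 7^(log2(2048)) = 7^11 = 1977326743 multiplications
Difference: 1218186432 - 1977326743 = -759140311 (Strassen uses MORE here due to padding overhead — for small or just-over-power-of-2 n, padding can outweigh the per-level savings)

Standard: 1218186432 multiplications (1068^3). Strassen: 1977326743 multiplications (7^11, after padding to 2048x2048). Strassen reduces 8 recursive multiplications to 7 at each level.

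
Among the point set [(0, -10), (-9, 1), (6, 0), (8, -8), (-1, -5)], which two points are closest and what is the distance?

Computing all pairwise distances among 5 points:

d((0, -10), (-9, 1)) = 14.2127
d((0, -10), (6, 0)) = 11.6619
d((0, -10), (8, -8)) = 8.2462
d((0, -10), (-1, -5)) = 5.099 <-- minimum
d((-9, 1), (6, 0)) = 15.0333
d((-9, 1), (8, -8)) = 19.2354
d((-9, 1), (-1, -5)) = 10.0
d((6, 0), (8, -8)) = 8.2462
d((6, 0), (-1, -5)) = 8.6023
d((8, -8), (-1, -5)) = 9.4868

Closest pair: (0, -10) and (-1, -5) with distance 5.099

The closest pair is (0, -10) and (-1, -5) with Euclidean distance 5.099. For 5 points, brute-force pairwise comparison is shown above. For large n, the divide-and-conquer algorithm (sort by x, recurse on halves, check the dividing strip) achieves O(n log n).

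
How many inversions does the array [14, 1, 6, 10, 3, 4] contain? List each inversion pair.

Finding inversions in [14, 1, 6, 10, 3, 4]:

(0, 1): arr[0]=14 > arr[1]=1
(0, 2): arr[0]=14 > arr[2]=6
(0, 3): arr[0]=14 > arr[3]=10
(0, 4): arr[0]=14 > arr[4]=3
(0, 5): arr[0]=14 > arr[5]=4
(2, 4): arr[2]=6 > arr[4]=3
(2, 5): arr[2]=6 > arr[5]=4
(3, 4): arr[3]=10 > arr[4]=3
(3, 5): arr[3]=10 > arr[5]=4

Total inversions: 9

The array has 9 inversion(s): (0,1), (0,2), (0,3), (0,4), (0,5), (2,4), (2,5), (3,4), (3,5). Each pair (i,j) satisfies i < j and arr[i] > arr[j].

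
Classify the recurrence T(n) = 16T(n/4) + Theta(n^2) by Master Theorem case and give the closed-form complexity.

Master Theorem for T(n) = 16T(n/4) + O(n^2):

a = 16, b = 4, c = 2
log_b(a) = log_4(16) = 2.0000

Case 2: c = 2 = log_4(16) = 2.0000
T(n) = O(n^2 log n) = O(n^2 log n)

For T(n) = 16T(n/4) + O(n^2): log_4(16) = 2.0000. This is Case 2 of the Master Theorem (c = log_b(a), equal work at all levels), giving O(n^2 log n).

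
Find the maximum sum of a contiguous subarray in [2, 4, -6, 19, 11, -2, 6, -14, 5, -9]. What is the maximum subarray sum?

Using Kadane's algorithm on [2, 4, -6, 19, 11, -2, 6, -14, 5, -9]:

Scanning through the array:
Position 1 (value 4): max_ending_here = 6, max_so_far = 6
Position 2 (value -6): max_ending_here = 0, max_so_far = 6
Position 3 (value 19): max_ending_here = 19, max_so_far = 19
Position 4 (value 11): max_ending_here = 30, max_so_far = 30
Position 5 (value -2): max_ending_here = 28, max_so_far = 30
Position 6 (value 6): max_ending_here = 34, max_so_far = 34
Position 7 (value -14): max_ending_here = 20, max_so_far = 34
Position 8 (value 5): max_ending_here = 25, max_so_far = 34
Position 9 (value -9): max_ending_here = 16, max_so_far = 34

Maximum subarray: [2, 4, -6, 19, 11, -2, 6]
Maximum sum: 34

The maximum subarray is [2, 4, -6, 19, 11, -2, 6] with sum 34. This subarray runs from index 0 to index 6.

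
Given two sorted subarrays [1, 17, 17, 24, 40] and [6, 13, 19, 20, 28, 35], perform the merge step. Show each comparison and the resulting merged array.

Merging process:

Compare 1 vs 6: take 1 from left. Merged: [1]
Compare 17 vs 6: take 6 from right. Merged: [1, 6]
Compare 17 vs 13: take 13 from right. Merged: [1, 6, 13]
Compare 17 vs 19: take 17 from left. Merged: [1, 6, 13, 17]
Compare 17 vs 19: take 17 from left. Merged: [1, 6, 13, 17, 17]
Compare 24 vs 19: take 19 from right. Merged: [1, 6, 13, 17, 17, 19]
Compare 24 vs 20: take 20 from right. Merged: [1, 6, 13, 17, 17, 19, 20]
Compare 24 vs 28: take 24 from left. Merged: [1, 6, 13, 17, 17, 19, 20, 24]
Compare 40 vs 28: take 28 from right. Merged: [1, 6, 13, 17, 17, 19, 20, 24, 28]
Compare 40 vs 35: take 35 from right. Merged: [1, 6, 13, 17, 17, 19, 20, 24, 28, 35]
Append remaining from left: [40]. Merged: [1, 6, 13, 17, 17, 19, 20, 24, 28, 35, 40]

Final merged array: [1, 6, 13, 17, 17, 19, 20, 24, 28, 35, 40]
Total comparisons: 10

The merged array is [1, 6, 13, 17, 17, 19, 20, 24, 28, 35, 40], requiring 10 comparisons. The merge step runs in O(n) time where n is the total number of elements.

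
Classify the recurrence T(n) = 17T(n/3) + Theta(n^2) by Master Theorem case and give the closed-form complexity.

Master Theorem for T(n) = 17T(n/3) + O(n^2):

a = 17, b = 3, c = 2
log_b(a) = log_3(17) = 2.5789

Case 1: c = 2 < log_3(17) = 2.5789
T(n) = O(n^(log_3 17))

For T(n) = 17T(n/3) + O(n^2): log_3(17) = 2.5789. This is Case 1 of the Master Theorem (c < log_b(a), work dominated by leaves), giving O(n^(log_3 17)).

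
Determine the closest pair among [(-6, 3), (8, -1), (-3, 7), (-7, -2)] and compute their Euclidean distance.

Computing all pairwise distances among 4 points:

d((-6, 3), (8, -1)) = 14.5602
d((-6, 3), (-3, 7)) = 5.0 <-- minimum
d((-6, 3), (-7, -2)) = 5.099
d((8, -1), (-3, 7)) = 13.6015
d((8, -1), (-7, -2)) = 15.0333
d((-3, 7), (-7, -2)) = 9.8489

Closest pair: (-6, 3) and (-3, 7) with distance 5.0

The closest pair is (-6, 3) and (-3, 7) with Euclidean distance 5.0. For 4 points, brute-force pairwise comparison is shown above. For large n, the divide-and-conquer algorithm (sort by x, recurse on halves, check the dividing strip) achieves O(n log n).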